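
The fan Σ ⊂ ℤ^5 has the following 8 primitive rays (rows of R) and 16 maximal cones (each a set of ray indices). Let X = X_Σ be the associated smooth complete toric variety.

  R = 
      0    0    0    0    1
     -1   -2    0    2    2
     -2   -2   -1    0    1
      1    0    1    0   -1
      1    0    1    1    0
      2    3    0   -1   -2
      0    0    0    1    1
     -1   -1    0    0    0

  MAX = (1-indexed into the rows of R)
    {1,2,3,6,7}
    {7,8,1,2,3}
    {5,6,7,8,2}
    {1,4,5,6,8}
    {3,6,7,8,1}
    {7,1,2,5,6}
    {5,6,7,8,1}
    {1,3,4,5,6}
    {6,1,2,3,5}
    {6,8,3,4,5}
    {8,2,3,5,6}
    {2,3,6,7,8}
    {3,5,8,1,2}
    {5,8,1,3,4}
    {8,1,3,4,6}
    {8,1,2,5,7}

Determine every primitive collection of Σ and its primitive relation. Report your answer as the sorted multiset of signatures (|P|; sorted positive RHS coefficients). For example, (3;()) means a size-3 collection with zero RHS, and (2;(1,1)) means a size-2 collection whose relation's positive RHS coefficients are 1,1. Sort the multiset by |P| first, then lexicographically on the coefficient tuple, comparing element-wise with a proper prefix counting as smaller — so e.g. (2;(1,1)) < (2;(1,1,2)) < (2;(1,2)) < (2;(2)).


Minimal non-faces — 5 found among 8 rays, 16 max cones:

  P = {4,7}:  v_{4} + v_{7} = v_{5}  ⇒ sig = (2;(1))
  P = {2,4}:  v_{2} + v_{4} = v_{3} + 2·v_{5}  ⇒ sig = (2;(1,2))
  P = {3,5,7}:  v_{3} + v_{5} + v_{7} = v_{2}  ⇒ sig = (3;(1))
  P = {1,2,6,8}:  v_{1} + v_{2} + v_{6} + v_{8} = v_{7}  ⇒ sig = (4;(1))
  P = {1,3,5,6,8}:  v_{1} + v_{3} + v_{5} + v_{6} + v_{8} = 0  ⇒ sig = (5;())

Hence PRS(X_Σ) =
    (2;(1))
    (2;(1,2))
    (3;(1))
    (4;(1))
    (5;())


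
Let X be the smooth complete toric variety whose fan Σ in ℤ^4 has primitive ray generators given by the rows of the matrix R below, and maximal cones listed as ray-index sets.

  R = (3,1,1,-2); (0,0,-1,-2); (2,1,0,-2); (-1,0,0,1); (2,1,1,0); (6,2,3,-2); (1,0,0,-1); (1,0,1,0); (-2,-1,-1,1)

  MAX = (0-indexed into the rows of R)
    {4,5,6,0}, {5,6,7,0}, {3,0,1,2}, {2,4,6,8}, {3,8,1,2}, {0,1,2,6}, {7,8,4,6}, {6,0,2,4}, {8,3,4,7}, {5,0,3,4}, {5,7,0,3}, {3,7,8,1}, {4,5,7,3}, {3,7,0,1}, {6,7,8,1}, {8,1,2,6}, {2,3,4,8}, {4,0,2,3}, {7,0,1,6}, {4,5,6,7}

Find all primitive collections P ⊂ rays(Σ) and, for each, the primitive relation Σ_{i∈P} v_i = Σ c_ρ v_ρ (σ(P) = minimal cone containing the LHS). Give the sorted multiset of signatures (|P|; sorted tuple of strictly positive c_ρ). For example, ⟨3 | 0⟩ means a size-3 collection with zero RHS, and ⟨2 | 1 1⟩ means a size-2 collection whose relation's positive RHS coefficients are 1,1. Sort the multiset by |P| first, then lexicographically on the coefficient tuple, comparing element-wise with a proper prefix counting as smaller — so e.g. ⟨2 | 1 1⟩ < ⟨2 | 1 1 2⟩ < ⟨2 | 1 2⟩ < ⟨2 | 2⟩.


Primitive collections (8):

  • {3,6}:  v_{3} + v_{6} = 0  ⟹  sig = ⟨2 | 0⟩
  • {0,8}:  v_{0} + v_{8} = v_{6}  ⟹  sig = ⟨2 | 1⟩
  • {1,4}:  v_{1} + v_{4} = v_{2}  ⟹  sig = ⟨2 | 1⟩
  • {2,7}:  v_{2} + v_{7} = v_{0}  ⟹  sig = ⟨2 | 1⟩
  • {5,8}:  v_{5} + v_{8} = v_{4} + v_{6} + v_{7}  ⟹  sig = ⟨2 | 1 1 1⟩
  • {2,5}:  v_{2} + v_{5} = 2·v_{0} + v_{4}  ⟹  sig = ⟨2 | 1 2⟩
  • {1,5}:  v_{1} + v_{5} = 2·v_{0}  ⟹  sig = ⟨2 | 2⟩
  • {0,4,7}:  v_{0} + v_{4} + v_{7} = v_{5}  ⟹  sig = ⟨3 | 1⟩

Hence PRS(X_Σ) =
[⟨2 | 0⟩, ⟨2 | 1⟩, ⟨2 | 1⟩, ⟨2 | 1⟩, ⟨2 | 1 1 1⟩, ⟨2 | 1 2⟩, ⟨2 | 2⟩, ⟨3 | 1⟩]


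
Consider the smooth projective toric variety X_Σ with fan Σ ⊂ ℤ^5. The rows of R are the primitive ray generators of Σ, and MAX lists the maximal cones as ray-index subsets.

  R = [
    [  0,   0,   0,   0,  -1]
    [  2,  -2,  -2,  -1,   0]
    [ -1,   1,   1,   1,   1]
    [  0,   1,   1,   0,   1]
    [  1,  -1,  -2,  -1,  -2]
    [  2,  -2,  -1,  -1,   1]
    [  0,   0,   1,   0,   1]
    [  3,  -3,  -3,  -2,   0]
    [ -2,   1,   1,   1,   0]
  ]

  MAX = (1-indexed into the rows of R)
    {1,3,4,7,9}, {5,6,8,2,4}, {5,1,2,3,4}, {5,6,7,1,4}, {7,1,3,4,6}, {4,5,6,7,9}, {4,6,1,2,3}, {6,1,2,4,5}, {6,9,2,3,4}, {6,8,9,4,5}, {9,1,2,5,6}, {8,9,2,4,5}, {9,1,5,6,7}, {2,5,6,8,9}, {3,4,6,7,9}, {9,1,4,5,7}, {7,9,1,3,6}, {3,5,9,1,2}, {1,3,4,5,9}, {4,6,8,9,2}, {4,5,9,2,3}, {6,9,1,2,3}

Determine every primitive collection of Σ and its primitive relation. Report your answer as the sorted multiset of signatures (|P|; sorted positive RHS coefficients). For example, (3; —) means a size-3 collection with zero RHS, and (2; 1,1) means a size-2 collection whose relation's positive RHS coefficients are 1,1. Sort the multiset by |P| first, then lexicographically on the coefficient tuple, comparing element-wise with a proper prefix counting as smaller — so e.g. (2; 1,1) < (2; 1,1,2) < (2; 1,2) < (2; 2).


|primitive collections| = 9. Relations:

  • {2,7}:  v_{2} + v_{7} = v_{6}  ⟹  sig = (2; 1)
  • {1,8}:  v_{1} + v_{8} = v_{5} + v_{6}  ⟹  sig = (2; 1,1)
  • {7,8}:  v_{7} + v_{8} = v_{4} + v_{5} + 2·v_{6} + v_{9}  ⟹  sig = (2; 1,1,1,2)
  • {3,8}:  v_{3} + v_{8} = 2·v_{2} + v_{4} + v_{9}  ⟹  sig = (2; 1,1,2)
  • {3,5,7}:  v_{3} + v_{5} + v_{7} = 0  ⟹  sig = (3; —)
  • {3,5,6}:  v_{3} + v_{5} + v_{6} = v_{2}  ⟹  sig = (3; 1)
  • {1,2,4,9}:  v_{1} + v_{2} + v_{4} + v_{9} = 0  ⟹  sig = (4; —)
  • {1,4,6,9}:  v_{1} + v_{4} + v_{6} + v_{9} = v_{7}  ⟹  sig = (4; 1)
  • {2,4,5,6,9}:  v_{2} + v_{4} + v_{5} + v_{6} + v_{9} = v_{8}  ⟹  sig = (5; 1)

Hence PRS(X_Σ) =
[(2; 1), (2; 1,1), (2; 1,1,1,2), (2; 1,1,2), (3; —), (3; 1), (4; —), (4; 1), (5; 1)]


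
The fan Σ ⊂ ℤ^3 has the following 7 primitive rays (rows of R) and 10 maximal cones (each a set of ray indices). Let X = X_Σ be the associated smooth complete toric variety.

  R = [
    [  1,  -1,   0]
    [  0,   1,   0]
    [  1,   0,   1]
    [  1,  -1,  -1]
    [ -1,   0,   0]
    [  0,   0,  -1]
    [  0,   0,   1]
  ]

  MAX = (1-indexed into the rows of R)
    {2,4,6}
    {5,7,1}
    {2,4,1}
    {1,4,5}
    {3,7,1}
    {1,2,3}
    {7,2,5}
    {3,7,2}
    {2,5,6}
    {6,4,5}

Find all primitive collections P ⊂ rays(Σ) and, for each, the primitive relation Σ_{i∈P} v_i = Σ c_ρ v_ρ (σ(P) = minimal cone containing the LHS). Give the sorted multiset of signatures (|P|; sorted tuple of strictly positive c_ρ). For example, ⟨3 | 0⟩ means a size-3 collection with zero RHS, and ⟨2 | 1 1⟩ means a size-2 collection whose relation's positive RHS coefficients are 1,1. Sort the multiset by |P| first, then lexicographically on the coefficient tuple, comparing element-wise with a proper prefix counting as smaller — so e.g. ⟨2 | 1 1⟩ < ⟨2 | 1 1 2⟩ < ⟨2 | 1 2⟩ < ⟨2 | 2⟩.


The 9 primitive collections of Σ (r=7, n=3):

  • {6,7}:  v_{6} + v_{7} = 0  so sig = ⟨2 | 0⟩
  • {1,6}:  v_{1} + v_{6} = v_{4}  so sig = ⟨2 | 1⟩
  • {3,5}:  v_{3} + v_{5} = v_{7}  so sig = ⟨2 | 1⟩
  • {4,7}:  v_{4} + v_{7} = v_{1}  so sig = ⟨2 | 1⟩
  • {3,6}:  v_{3} + v_{6} = v_{1} + v_{2}  so sig = ⟨2 | 1 1⟩
  • {3,4}:  v_{3} + v_{4} = 2·v_{1} + v_{2}  so sig = ⟨2 | 1 2⟩
  • {1,2,5}:  v_{1} + v_{2} + v_{5} = 0  so sig = ⟨3 | 0⟩
  • {1,2,7}:  v_{1} + v_{2} + v_{7} = v_{3}  so sig = ⟨3 | 1⟩
  • {2,4,5}:  v_{2} + v_{4} + v_{5} = v_{6}  so sig = ⟨3 | 1⟩

Sorted signature multiset PRS(X):
{ ⟨2 | 0⟩,  ⟨2 | 1⟩ ×3,  ⟨2 | 1 1⟩,  ⟨2 | 1 2⟩,  ⟨3 | 0⟩,  ⟨3 | 1⟩ ×2 }


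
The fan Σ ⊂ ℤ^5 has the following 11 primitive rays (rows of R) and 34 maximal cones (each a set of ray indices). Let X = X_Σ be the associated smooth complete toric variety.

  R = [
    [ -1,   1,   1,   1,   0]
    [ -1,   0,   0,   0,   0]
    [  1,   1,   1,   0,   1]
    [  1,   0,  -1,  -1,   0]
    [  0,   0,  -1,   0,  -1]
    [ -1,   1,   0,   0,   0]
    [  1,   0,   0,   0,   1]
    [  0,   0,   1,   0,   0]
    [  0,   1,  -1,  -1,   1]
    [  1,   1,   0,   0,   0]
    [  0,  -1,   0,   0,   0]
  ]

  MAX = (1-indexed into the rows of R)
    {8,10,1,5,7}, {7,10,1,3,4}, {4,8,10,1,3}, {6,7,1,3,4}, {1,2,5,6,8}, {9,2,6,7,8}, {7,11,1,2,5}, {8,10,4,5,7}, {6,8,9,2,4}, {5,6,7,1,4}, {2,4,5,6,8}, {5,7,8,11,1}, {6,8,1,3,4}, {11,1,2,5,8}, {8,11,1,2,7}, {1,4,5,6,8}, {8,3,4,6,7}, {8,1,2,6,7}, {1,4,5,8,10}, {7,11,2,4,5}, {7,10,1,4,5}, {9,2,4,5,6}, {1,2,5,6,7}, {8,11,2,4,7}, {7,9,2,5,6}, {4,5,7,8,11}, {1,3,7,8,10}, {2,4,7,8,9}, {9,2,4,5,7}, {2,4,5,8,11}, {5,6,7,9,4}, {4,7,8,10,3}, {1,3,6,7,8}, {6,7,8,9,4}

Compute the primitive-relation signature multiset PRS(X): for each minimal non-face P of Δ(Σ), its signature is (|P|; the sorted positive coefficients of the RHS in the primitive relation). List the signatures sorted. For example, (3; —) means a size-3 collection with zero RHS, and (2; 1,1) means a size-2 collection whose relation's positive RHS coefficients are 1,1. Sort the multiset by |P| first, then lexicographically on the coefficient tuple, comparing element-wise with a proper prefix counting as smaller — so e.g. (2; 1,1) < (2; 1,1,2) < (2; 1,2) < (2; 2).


Primitive collections (18):

  • {3,5}:  v_{3} + v_{5} = v_{10}  →  sig = (2; 1)
  • {6,11}:  v_{6} + v_{11} = v_{2}  →  sig = (2; 1)
  • {2,10}:  v_{2} + v_{10} = v_{1} + v_{4}  →  sig = (2; 1,1)
  • {3,11}:  v_{3} + v_{11} = v_{7} + v_{8}  →  sig = (2; 1,1)
  • {2,3}:  v_{2} + v_{3} = v_{6} + v_{7} + v_{8}  →  sig = (2; 1,1,1)
  • {10,11}:  v_{10} + v_{11} = v_{5} + v_{7} + v_{8}  →  sig = (2; 1,1,1)
  • {9,10}:  v_{9} + v_{10} = v_{1} + 2·v_{4} + v_{6} + v_{7}  →  sig = (2; 1,1,1,2)
  • {9,11}:  v_{9} + v_{11} = 2·v_{2} + v_{4} + v_{7}  →  sig = (2; 1,1,2)
  • {3,9}:  v_{3} + v_{9} = v_{4} + 2·v_{6} + 2·v_{7} + v_{8}  →  sig = (2; 1,1,2,2)
  • {1,9}:  v_{1} + v_{9} = 2·v_{6} + v_{7}  →  sig = (2; 1,2)
  • {6,10}:  v_{6} + v_{10} = 2·v_{1} + 2·v_{4}  →  sig = (2; 2,2)
  • {1,4,11}:  v_{1} + v_{4} + v_{11} = 0  →  sig = (3; —)
  • {1,2,4}:  v_{1} + v_{2} + v_{4} = v_{6}  →  sig = (3; 1)
  • {5,8,9}:  v_{5} + v_{8} + v_{9} = v_{4} + v_{6}  →  sig = (3; 1,1)
  • {2,5,7,8}:  v_{2} + v_{5} + v_{7} + v_{8} = 0  →  sig = (4; —)
  • {1,4,7,8}:  v_{1} + v_{4} + v_{7} + v_{8} = v_{3}  →  sig = (4; 1)
  • {2,4,6,7}:  v_{2} + v_{4} + v_{6} + v_{7} = v_{9}  →  sig = (4; 1)
  • {5,6,7,8}:  v_{5} + v_{6} + v_{7} + v_{8} = v_{1} + v_{4}  →  sig = (4; 1,1)

Hence PRS(X_Σ) =
    (2; 1)
    (2; 1)
    (2; 1,1)
    (2; 1,1)
    (2; 1,1,1)
    (2; 1,1,1)
    (2; 1,1,1,2)
    (2; 1,1,2)
    (2; 1,1,2,2)
    (2; 1,2)
    (2; 2,2)
    (3; —)
    (3; 1)
    (3; 1,1)
    (4; —)
    (4; 1)
    (4; 1)
    (4; 1,1)


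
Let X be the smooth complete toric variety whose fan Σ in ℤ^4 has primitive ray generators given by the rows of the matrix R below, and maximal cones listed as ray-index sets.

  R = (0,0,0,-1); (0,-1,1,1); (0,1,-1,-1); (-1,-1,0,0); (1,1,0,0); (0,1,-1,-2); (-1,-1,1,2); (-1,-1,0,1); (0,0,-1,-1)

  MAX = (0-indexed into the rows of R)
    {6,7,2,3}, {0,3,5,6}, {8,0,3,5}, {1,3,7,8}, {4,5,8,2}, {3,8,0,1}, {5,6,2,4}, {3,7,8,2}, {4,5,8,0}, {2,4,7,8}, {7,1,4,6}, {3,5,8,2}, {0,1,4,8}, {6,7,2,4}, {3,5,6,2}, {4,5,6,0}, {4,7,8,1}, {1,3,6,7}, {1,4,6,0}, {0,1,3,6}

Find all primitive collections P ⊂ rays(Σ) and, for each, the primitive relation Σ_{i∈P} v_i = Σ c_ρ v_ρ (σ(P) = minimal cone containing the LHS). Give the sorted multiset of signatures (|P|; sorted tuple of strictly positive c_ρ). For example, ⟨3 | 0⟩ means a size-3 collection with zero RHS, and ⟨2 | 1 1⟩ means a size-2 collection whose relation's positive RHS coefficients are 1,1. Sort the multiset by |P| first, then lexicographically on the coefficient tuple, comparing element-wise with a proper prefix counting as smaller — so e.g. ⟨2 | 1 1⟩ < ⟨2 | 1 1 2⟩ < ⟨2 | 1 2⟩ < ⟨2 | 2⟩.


The 7 primitive collections of Σ (r=9, n=4):

  P = {1,2}:  v_{1} + v_{2} = 0 — sig = ⟨2 | 0⟩
  P = {3,4}:  v_{3} + v_{4} = 0 — sig = ⟨2 | 0⟩
  P = {0,2}:  v_{0} + v_{2} = v_{5} — sig = ⟨2 | 1⟩
  P = {0,7}:  v_{0} + v_{7} = v_{3} — sig = ⟨2 | 1⟩
  P = {1,5}:  v_{1} + v_{5} = v_{0} — sig = ⟨2 | 1⟩
  P = {6,8}:  v_{6} + v_{8} = v_{7} — sig = ⟨2 | 1⟩
  P = {5,7}:  v_{5} + v_{7} = v_{2} + v_{3} — sig = ⟨2 | 1 1⟩

so the primitive-relation signature multiset is
[⟨2 | 0⟩, ⟨2 | 0⟩, ⟨2 | 1⟩, ⟨2 | 1⟩, ⟨2 | 1⟩, ⟨2 | 1⟩, ⟨2 | 1 1⟩]


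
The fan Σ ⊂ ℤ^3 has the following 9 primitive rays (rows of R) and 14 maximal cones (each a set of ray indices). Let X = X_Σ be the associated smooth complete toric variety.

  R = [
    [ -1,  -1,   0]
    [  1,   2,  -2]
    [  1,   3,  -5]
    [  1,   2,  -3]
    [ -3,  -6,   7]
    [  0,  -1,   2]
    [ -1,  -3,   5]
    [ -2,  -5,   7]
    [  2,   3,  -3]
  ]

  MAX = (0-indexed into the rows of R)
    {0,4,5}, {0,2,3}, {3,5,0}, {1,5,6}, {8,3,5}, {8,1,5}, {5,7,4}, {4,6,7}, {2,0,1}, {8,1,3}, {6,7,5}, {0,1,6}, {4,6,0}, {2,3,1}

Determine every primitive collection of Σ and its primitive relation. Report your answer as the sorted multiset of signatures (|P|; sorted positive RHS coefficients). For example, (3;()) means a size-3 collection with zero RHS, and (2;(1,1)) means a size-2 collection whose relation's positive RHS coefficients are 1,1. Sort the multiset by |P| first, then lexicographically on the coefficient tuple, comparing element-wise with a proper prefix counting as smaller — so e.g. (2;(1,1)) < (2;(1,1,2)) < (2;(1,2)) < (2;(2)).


The 20 primitive collections of Σ (r=9, n=3):

  P = {2,6}:  v_{2} + v_{6} = 0  ⇒ sig = (2;())
  P = {0,7}:  v_{0} + v_{7} = v_{4}  ⇒ sig = (2;(1))
  P = {0,8}:  v_{0} + v_{8} = v_{3}  ⇒ sig = (2;(1))
  P = {1,7}:  v_{1} + v_{7} = v_{6}  ⇒ sig = (2;(1))
  P = {2,5}:  v_{2} + v_{5} = v_{3}  ⇒ sig = (2;(1))
  P = {3,6}:  v_{3} + v_{6} = v_{5}  ⇒ sig = (2;(1))
  P = {1,4}:  v_{1} + v_{4} = v_{0} + v_{6}  ⇒ sig = (2;(1,1))
  P = {2,7}:  v_{2} + v_{7} = v_{0} + v_{5}  ⇒ sig = (2;(1,1))
  P = {2,4}:  v_{2} + v_{4} = 2·v_{0} + v_{5}  ⇒ sig = (2;(1,2))
  P = {2,8}:  v_{2} + v_{8} = v_{1} + 2·v_{3}  ⇒ sig = (2;(1,2))
  P = {3,7}:  v_{3} + v_{7} = v_{0} + 2·v_{5}  ⇒ sig = (2;(1,2))
  P = {4,8}:  v_{4} + v_{8} = v_{0} + 2·v_{5}  ⇒ sig = (2;(1,2))
  P = {6,8}:  v_{6} + v_{8} = v_{1} + 2·v_{5}  ⇒ sig = (2;(1,2))
  P = {7,8}:  v_{7} + v_{8} = 2·v_{5}  ⇒ sig = (2;(2))
  P = {3,4}:  v_{3} + v_{4} = 2·v_{0} + 2·v_{5}  ⇒ sig = (2;(2,2))
  P = {0,1,5}:  v_{0} + v_{1} + v_{5} = 0  ⇒ sig = (3;())
  P = {0,1,3}:  v_{0} + v_{1} + v_{3} = v_{2}  ⇒ sig = (3;(1))
  P = {0,5,6}:  v_{0} + v_{5} + v_{6} = v_{7}  ⇒ sig = (3;(1))
  P = {1,3,5}:  v_{1} + v_{3} + v_{5} = v_{8}  ⇒ sig = (3;(1))
  P = {4,5,6}:  v_{4} + v_{5} + v_{6} = 2·v_{7}  ⇒ sig = (3;(2))

so the primitive-relation signature multiset is
[(2;()), (2;(1)), (2;(1)), (2;(1)), (2;(1)), (2;(1)), (2;(1,1)), (2;(1,1)), (2;(1,2)), (2;(1,2)), (2;(1,2)), (2;(1,2)), (2;(1,2)), (2;(2)), (2;(2,2)), (3;()), (3;(1)), (3;(1)), (3;(1)), (3;(2))]


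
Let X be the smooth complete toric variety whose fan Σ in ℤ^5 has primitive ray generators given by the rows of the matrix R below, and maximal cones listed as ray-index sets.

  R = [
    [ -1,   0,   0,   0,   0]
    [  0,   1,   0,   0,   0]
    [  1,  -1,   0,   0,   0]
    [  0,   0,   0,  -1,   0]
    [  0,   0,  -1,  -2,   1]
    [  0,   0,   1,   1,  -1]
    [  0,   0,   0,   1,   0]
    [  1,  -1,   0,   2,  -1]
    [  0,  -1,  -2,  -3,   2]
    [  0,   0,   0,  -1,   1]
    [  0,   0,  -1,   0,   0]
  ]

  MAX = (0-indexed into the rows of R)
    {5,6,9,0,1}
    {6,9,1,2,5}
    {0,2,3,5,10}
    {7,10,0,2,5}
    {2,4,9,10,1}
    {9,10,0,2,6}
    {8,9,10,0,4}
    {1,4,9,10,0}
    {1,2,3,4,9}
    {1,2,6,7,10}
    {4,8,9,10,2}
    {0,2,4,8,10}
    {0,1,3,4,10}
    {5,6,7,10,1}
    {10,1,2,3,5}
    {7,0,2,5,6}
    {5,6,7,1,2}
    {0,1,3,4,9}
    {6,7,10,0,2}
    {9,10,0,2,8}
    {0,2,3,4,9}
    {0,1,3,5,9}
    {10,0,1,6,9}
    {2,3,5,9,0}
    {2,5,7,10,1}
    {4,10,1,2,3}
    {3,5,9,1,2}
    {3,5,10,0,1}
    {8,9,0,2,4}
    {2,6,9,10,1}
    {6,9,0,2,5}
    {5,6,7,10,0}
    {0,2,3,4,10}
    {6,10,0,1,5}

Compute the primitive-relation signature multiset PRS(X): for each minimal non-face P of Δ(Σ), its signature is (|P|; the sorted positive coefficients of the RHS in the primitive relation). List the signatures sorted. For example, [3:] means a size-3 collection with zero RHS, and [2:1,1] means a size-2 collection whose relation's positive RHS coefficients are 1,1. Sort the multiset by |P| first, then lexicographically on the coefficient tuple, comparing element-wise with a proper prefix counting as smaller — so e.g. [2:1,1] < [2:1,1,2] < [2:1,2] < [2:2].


|primitive collections| = 17. Relations:

  {3,6}:  v_{3} + v_{6} = 0  so sig = [2:]
  {4,5}:  v_{4} + v_{5} = v_{3}  so sig = [2:1]
  {4,6}:  v_{4} + v_{6} = v_{9} + v_{10}  so sig = [2:1,1]
  {4,7}:  v_{4} + v_{7} = v_{2} + v_{10}  so sig = [2:1,1]
  {7,9}:  v_{7} + v_{9} = v_{2} + v_{6}  so sig = [2:1,1]
  {1,8}:  v_{1} + v_{8} = v_{4} + v_{9} + v_{10}  so sig = [2:1,1,1]
  {3,7}:  v_{3} + v_{7} = v_{2} + v_{5} + v_{10}  so sig = [2:1,1,1]
  {5,8}:  v_{5} + v_{8} = v_{0} + v_{2} + v_{4}  so sig = [2:1,1,1]
  {3,8}:  v_{3} + v_{8} = v_{0} + v_{2} + 2·v_{4}  so sig = [2:1,1,2]
  {6,8}:  v_{6} + v_{8} = v_{0} + v_{2} + 2·v_{9} + 2·v_{10}  so sig = [2:1,1,2,2]
  {7,8}:  v_{7} + v_{8} = v_{0} + 2·v_{2} + v_{9} + 2·v_{10}  so sig = [2:1,1,2,2]
  {0,1,2}:  v_{0} + v_{1} + v_{2} = 0  so sig = [3:]
  {5,9,10}:  v_{5} + v_{9} + v_{10} = 0  so sig = [3:]
  {3,9,10}:  v_{3} + v_{9} + v_{10} = v_{4}  so sig = [3:1]
  {0,1,7}:  v_{0} + v_{1} + v_{7} = v_{5} + v_{6} + v_{10}  so sig = [3:1,1,1]
  {2,5,6,10}:  v_{2} + v_{5} + v_{6} + v_{10} = v_{7}  so sig = [4:1]
  {0,2,4,9,10}:  v_{0} + v_{2} + v_{4} + v_{9} + v_{10} = v_{8}  so sig = [5:1]

Sorted signature multiset PRS(X):
[[2:], [2:1], [2:1,1], [2:1,1], [2:1,1], [2:1,1,1], [2:1,1,1], [2:1,1,1], [2:1,1,2], [2:1,1,2,2], [2:1,1,2,2], [3:], [3:], [3:1], [3:1,1,1], [4:1], [5:1]]


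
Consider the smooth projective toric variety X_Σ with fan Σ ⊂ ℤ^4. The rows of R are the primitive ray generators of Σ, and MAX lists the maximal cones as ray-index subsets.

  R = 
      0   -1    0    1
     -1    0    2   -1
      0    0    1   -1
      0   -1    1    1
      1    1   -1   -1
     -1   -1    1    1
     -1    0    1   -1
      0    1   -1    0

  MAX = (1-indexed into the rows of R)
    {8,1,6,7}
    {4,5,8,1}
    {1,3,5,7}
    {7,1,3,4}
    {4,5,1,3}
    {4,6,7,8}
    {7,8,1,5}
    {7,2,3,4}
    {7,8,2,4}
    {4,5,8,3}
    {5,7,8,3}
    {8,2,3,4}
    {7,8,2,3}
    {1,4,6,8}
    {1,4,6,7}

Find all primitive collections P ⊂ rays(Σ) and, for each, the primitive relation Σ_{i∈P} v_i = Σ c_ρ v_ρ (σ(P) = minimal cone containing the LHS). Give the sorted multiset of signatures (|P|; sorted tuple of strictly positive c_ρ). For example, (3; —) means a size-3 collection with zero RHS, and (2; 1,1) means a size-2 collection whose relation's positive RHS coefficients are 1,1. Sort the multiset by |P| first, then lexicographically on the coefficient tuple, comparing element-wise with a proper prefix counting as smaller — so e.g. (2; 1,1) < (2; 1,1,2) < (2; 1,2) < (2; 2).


The 9 primitive collections of Σ (r=8, n=4):

  P={5,6}:  v_{5} + v_{6} = 0  ⟹  sig = (2; —)
  P={1,2}:  v_{1} + v_{2} = v_{4} + v_{7}  ⟹  sig = (2; 1,1)
  P={3,6}:  v_{3} + v_{6} = v_{4} + v_{7}  ⟹  sig = (2; 1,1)
  P={2,5}:  v_{2} + v_{5} = 2·v_{3} + v_{8}  ⟹  sig = (2; 1,2)
  P={2,6}:  v_{2} + v_{6} = 2·v_{4} + 2·v_{7} + v_{8}  ⟹  sig = (2; 1,2,2)
  P={1,3,8}:  v_{1} + v_{3} + v_{8} = 0  ⟹  sig = (3; —)
  P={4,5,7}:  v_{4} + v_{5} + v_{7} = v_{3}  ⟹  sig = (3; 1)
  P={1,4,7,8}:  v_{1} + v_{4} + v_{7} + v_{8} = v_{6}  ⟹  sig = (4; 1)
  P={3,4,7,8}:  v_{3} + v_{4} + v_{7} + v_{8} = v_{2}  ⟹  sig = (4; 1)

so the primitive-relation signature multiset is
    (2; —)
    (2; 1,1)
    (2; 1,1)
    (2; 1,2)
    (2; 1,2,2)
    (3; —)
    (3; 1)
    (4; 1)
    (4; 1)


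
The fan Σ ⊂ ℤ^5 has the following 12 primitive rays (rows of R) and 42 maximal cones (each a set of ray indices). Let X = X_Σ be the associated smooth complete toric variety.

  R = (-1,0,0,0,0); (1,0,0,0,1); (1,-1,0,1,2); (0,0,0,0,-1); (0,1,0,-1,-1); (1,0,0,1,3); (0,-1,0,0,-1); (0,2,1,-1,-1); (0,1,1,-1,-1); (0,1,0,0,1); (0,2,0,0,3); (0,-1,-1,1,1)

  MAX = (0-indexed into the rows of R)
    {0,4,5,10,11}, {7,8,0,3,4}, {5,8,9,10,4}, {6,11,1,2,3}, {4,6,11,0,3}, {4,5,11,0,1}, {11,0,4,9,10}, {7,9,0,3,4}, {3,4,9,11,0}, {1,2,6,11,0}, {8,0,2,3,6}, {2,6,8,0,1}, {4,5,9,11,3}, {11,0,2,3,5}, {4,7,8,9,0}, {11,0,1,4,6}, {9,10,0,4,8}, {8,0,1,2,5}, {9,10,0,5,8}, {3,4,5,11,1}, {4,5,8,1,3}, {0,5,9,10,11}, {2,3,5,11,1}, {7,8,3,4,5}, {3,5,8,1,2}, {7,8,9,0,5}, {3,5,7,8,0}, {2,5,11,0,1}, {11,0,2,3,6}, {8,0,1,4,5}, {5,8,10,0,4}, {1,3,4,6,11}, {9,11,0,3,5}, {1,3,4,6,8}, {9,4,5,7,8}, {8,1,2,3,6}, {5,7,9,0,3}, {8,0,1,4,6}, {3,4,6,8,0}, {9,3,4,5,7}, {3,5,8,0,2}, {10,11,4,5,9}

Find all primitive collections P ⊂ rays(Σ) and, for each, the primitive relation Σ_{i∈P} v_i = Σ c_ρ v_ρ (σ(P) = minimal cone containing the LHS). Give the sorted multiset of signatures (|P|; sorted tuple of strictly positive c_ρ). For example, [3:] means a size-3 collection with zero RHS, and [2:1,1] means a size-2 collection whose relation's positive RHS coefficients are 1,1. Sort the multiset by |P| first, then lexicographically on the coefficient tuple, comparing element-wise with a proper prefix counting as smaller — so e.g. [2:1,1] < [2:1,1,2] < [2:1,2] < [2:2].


The 20 primitive collections of Σ (r=12, n=5):

  P={6,9}:  v_{6} + v_{9} = 0  so sig = [2:]
  P={8,11}:  v_{8} + v_{11} = 0  so sig = [2:]
  P={2,4}:  v_{2} + v_{4} = v_{1}  so sig = [2:1]
  P={2,9}:  v_{2} + v_{9} = v_{5}  so sig = [2:1]
  P={5,6}:  v_{5} + v_{6} = v_{2}  so sig = [2:1]
  P={1,9}:  v_{1} + v_{9} = v_{4} + v_{5}  so sig = [2:1,1]
  P={6,7}:  v_{6} + v_{7} = v_{3} + v_{8}  so sig = [2:1,1]
  P={7,11}:  v_{7} + v_{11} = v_{3} + v_{9}  so sig = [2:1,1]
  P={2,7}:  v_{2} + v_{7} = v_{3} + v_{5} + v_{8}  so sig = [2:1,1,1]
  P={6,10}:  v_{6} + v_{10} = v_{0} + v_{4} + v_{5}  so sig = [2:1,1,1]
  P={1,7}:  v_{1} + v_{7} = v_{3} + v_{4} + v_{5} + v_{8}  so sig = [2:1,1,1,1]
  P={2,10}:  v_{2} + v_{10} = v_{0} + v_{4} + 2·v_{5}  so sig = [2:1,1,2]
  P={1,10}:  v_{1} + v_{10} = v_{0} + 2·v_{4} + 2·v_{5}  so sig = [2:1,2,2]
  P={7,10}:  v_{7} + v_{10} = v_{8} + 3·v_{9}  so sig = [2:1,3]
  P={3,10}:  v_{3} + v_{10} = 2·v_{9}  so sig = [2:2]
  P={0,1,3}:  v_{0} + v_{1} + v_{3} = 0  so sig = [3:]
  P={3,8,9}:  v_{3} + v_{8} + v_{9} = v_{7}  so sig = [3:1]
  P={0,3,4,5}:  v_{0} + v_{3} + v_{4} + v_{5} = v_{9}  so sig = [4:1]
  P={0,4,5,9}:  v_{0} + v_{4} + v_{5} + v_{9} = v_{10}  so sig = [4:1]
  P={0,4,5,7}:  v_{0} + v_{4} + v_{5} + v_{7} = v_{8} + 2·v_{9}  so sig = [4:1,2]

so the primitive-relation signature multiset is
    |P|=2: 15 collections, coeffs (), (), (1), (1), (1), (1,1), (1,1), (1,1), (1,1,1), (1,1,1), (1,1,1,1), (1,1,2), (1,2,2), (1,3), (2)
    |P|=3: 2 collections, coeffs (), (1)
    |P|=4: 3 collections, coeffs (1), (1), (1,2)


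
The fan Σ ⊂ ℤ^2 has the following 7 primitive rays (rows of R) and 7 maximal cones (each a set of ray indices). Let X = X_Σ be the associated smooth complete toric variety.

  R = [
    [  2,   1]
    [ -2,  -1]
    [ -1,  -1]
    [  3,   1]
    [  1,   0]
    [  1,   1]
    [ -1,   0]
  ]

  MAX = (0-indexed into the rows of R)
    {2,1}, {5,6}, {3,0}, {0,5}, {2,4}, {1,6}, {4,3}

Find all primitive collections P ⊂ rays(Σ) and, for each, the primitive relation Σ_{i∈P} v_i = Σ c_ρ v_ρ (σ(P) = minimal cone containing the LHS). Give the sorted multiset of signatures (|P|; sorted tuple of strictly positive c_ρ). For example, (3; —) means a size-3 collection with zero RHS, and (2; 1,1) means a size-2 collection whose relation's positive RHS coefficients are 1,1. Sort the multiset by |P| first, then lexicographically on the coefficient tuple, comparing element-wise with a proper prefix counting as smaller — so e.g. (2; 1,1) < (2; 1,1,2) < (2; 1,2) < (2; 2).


The 14 primitive collections of Σ (r=7, n=2):

  • {0,1}:  v_{0} + v_{1} = 0 — sig = (2; —)
  • {2,5}:  v_{2} + v_{5} = 0 — sig = (2; —)
  • {4,6}:  v_{4} + v_{6} = 0 — sig = (2; —)
  • {0,2}:  v_{0} + v_{2} = v_{4} — sig = (2; 1)
  • {0,4}:  v_{0} + v_{4} = v_{3} — sig = (2; 1)
  • {0,6}:  v_{0} + v_{6} = v_{5} — sig = (2; 1)
  • {1,3}:  v_{1} + v_{3} = v_{4} — sig = (2; 1)
  • {1,4}:  v_{1} + v_{4} = v_{2} — sig = (2; 1)
  • {1,5}:  v_{1} + v_{5} = v_{6} — sig = (2; 1)
  • {2,6}:  v_{2} + v_{6} = v_{1} — sig = (2; 1)
  • {3,6}:  v_{3} + v_{6} = v_{0} — sig = (2; 1)
  • {4,5}:  v_{4} + v_{5} = v_{0} — sig = (2; 1)
  • {2,3}:  v_{2} + v_{3} = 2·v_{4} — sig = (2; 2)
  • {3,5}:  v_{3} + v_{5} = 2·v_{0} — sig = (2; 2)

Hence PRS(X_Σ) =
    (2; —)
    (2; —)
    (2; —)
    (2; 1)
    (2; 1)
    (2; 1)
    (2; 1)
    (2; 1)
    (2; 1)
    (2; 1)
    (2; 1)
    (2; 1)
    (2; 2)
    (2; 2)


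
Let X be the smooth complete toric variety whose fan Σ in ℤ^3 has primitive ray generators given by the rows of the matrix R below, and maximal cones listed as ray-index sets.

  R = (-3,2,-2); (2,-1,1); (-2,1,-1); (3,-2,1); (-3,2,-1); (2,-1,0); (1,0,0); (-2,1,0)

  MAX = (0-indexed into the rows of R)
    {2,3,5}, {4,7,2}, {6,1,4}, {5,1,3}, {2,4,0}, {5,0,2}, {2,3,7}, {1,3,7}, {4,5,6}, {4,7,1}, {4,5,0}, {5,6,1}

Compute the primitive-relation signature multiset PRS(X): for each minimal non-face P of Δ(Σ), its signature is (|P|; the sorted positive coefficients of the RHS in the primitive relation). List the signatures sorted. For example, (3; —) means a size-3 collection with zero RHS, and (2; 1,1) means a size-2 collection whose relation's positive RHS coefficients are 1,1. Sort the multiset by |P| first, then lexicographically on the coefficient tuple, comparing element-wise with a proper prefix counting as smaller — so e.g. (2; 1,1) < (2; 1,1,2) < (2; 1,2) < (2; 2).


Primitive collections (12):

  {1,2}:  v_{1} + v_{2} = 0 ; sig = (2; —)
  {3,4}:  v_{3} + v_{4} = 0 ; sig = (2; —)
  {5,7}:  v_{5} + v_{7} = 0 ; sig = (2; —)
  {0,1}:  v_{0} + v_{1} = v_{4} + v_{5} ; sig = (2; 1,1)
  {0,3}:  v_{0} + v_{3} = v_{2} + v_{5} ; sig = (2; 1,1)
  {0,7}:  v_{0} + v_{7} = v_{2} + v_{4} ; sig = (2; 1,1)
  {2,6}:  v_{2} + v_{6} = v_{4} + v_{5} ; sig = (2; 1,1)
  {3,6}:  v_{3} + v_{6} = v_{1} + v_{5} ; sig = (2; 1,1)
  {6,7}:  v_{6} + v_{7} = v_{1} + v_{4} ; sig = (2; 1,1)
  {0,6}:  v_{0} + v_{6} = 2·v_{4} + 2·v_{5} ; sig = (2; 2,2)
  {1,4,5}:  v_{1} + v_{4} + v_{5} = v_{6} ; sig = (3; 1)
  {2,4,5}:  v_{2} + v_{4} + v_{5} = v_{0} ; sig = (3; 1)

Hence PRS(X_Σ) =
    |P|=2: 10 collections, coeffs (), (), (), (1,1), (1,1), (1,1), (1,1), (1,1), (1,1), (2,2)
    |P|=3: 2 collections, coeffs (1), (1)


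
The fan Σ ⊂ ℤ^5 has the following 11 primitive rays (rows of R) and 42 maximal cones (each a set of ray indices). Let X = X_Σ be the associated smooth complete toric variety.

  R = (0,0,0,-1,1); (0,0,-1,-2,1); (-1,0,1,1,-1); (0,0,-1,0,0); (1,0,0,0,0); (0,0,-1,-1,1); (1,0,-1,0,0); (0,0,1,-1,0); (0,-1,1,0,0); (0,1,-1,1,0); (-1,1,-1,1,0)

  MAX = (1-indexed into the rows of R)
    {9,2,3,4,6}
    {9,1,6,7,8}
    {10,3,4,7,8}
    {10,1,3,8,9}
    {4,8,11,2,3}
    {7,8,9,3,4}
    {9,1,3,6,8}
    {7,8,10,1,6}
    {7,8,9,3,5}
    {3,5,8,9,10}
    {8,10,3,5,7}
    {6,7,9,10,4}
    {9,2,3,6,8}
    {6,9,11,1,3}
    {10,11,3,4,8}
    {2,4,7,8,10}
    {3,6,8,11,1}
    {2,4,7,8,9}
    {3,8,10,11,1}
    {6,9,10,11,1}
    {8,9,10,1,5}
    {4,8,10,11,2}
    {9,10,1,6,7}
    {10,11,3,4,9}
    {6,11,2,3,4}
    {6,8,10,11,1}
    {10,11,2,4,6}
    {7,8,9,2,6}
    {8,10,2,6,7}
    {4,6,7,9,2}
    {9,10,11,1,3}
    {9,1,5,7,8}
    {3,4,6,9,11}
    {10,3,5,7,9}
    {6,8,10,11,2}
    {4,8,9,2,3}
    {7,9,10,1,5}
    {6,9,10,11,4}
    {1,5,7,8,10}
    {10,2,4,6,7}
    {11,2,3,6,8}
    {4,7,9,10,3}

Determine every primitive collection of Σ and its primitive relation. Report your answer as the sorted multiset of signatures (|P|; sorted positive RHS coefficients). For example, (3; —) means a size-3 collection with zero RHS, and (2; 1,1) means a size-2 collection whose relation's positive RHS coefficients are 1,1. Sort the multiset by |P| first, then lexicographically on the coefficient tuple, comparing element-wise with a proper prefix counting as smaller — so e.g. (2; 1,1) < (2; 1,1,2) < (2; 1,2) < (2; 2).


Σ has 20 primitive collections:

  P={1,4}:  v_{1} + v_{4} = v_{6}  ⟹  sig = (2; 1)
  P={4,5}:  v_{4} + v_{5} = v_{7}  ⟹  sig = (2; 1)
  P={5,11}:  v_{5} + v_{11} = v_{10}  ⟹  sig = (2; 1)
  P={5,6}:  v_{5} + v_{6} = v_{1} + v_{7}  ⟹  sig = (2; 1,1)
  P={7,11}:  v_{7} + v_{11} = v_{4} + v_{10}  ⟹  sig = (2; 1,1)
  P={2,5}:  v_{2} + v_{5} = v_{6} + v_{7} + v_{8}  ⟹  sig = (2; 1,1,1)
  P={1,2}:  v_{1} + v_{2} = 2·v_{6} + v_{8}  ⟹  sig = (2; 1,2)
  P={1,3,7}:  v_{1} + v_{3} + v_{7} = 0  ⟹  sig = (3; —)
  P={2,9,10}:  v_{2} + v_{9} + v_{10} = v_{6}  ⟹  sig = (3; 1)
  P={3,6,7}:  v_{3} + v_{6} + v_{7} = v_{4}  ⟹  sig = (3; 1)
  P={3,6,10}:  v_{3} + v_{6} + v_{10} = v_{11}  ⟹  sig = (3; 1)
  P={4,6,8}:  v_{4} + v_{6} + v_{8} = v_{2}  ⟹  sig = (3; 1)
  P={8,9,11}:  v_{8} + v_{9} + v_{11} = v_{1} + v_{3}  ⟹  sig = (3; 1,1)
  P={1,3,5}:  v_{1} + v_{3} + v_{5} = v_{8} + v_{9} + v_{10}  ⟹  sig = (3; 1,1,1)
  P={2,3,10}:  v_{2} + v_{3} + v_{10} = v_{4} + v_{8} + v_{11}  ⟹  sig = (3; 1,1,1)
  P={2,3,7}:  v_{2} + v_{3} + v_{7} = 2·v_{4} + v_{8}  ⟹  sig = (3; 1,2)
  P={2,9,11}:  v_{2} + v_{9} + v_{11} = v_{3} + 2·v_{6}  ⟹  sig = (3; 1,2)
  P={4,8,9,10}:  v_{4} + v_{8} + v_{9} + v_{10} = 0  ⟹  sig = (4; —)
  P={6,8,9,10}:  v_{6} + v_{8} + v_{9} + v_{10} = v_{1}  ⟹  sig = (4; 1)
  P={7,8,9,10}:  v_{7} + v_{8} + v_{9} + v_{10} = v_{5}  ⟹  sig = (4; 1)

so the primitive-relation signature multiset is
    |P|=2: 7 collections, coeffs (1), (1), (1), (1,1), (1,1), (1,1,1), (1,2)
    |P|=3: 10 collections, coeffs (), (1), (1), (1), (1), (1,1), (1,1,1), (1,1,1), (1,2), (1,2)
    |P|=4: 3 collections, coeffs (), (1), (1)


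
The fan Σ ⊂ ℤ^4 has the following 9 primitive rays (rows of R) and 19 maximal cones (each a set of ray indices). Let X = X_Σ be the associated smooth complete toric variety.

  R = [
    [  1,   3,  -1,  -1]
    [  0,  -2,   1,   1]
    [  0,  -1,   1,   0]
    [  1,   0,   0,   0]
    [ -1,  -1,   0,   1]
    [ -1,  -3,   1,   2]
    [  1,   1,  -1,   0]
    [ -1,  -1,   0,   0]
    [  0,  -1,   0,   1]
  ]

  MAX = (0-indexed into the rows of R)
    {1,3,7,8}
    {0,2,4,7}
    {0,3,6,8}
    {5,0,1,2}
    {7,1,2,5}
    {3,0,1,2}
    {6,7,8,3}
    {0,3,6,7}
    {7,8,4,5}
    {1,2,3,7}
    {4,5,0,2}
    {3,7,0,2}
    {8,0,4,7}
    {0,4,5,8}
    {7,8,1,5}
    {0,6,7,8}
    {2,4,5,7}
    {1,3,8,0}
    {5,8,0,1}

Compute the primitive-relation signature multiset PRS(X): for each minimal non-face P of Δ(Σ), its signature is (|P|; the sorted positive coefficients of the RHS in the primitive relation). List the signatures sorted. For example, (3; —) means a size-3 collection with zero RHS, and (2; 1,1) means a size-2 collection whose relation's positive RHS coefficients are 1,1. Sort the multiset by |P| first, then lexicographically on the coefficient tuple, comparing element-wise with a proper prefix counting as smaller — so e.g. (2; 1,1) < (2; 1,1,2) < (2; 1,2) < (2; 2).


Δ(Σ) — 9 vertices, 11 min non-faces:

  • {1,4}:  v_{1} + v_{4} = v_{5} — sig = (2; 1)
  • {2,6}:  v_{2} + v_{6} = v_{3} — sig = (2; 1)
  • {2,8}:  v_{2} + v_{8} = v_{1} — sig = (2; 1)
  • {3,4}:  v_{3} + v_{4} = v_{8} — sig = (2; 1)
  • {1,6}:  v_{1} + v_{6} = v_{3} + v_{8} — sig = (2; 1,1)
  • {3,5}:  v_{3} + v_{5} = v_{1} + v_{8} — sig = (2; 1,1)
  • {4,6}:  v_{4} + v_{6} = v_{0} + v_{7} + 2·v_{8} — sig = (2; 1,1,2)
  • {5,6}:  v_{5} + v_{6} = 2·v_{8} — sig = (2; 2)
  • {0,1,7}:  v_{0} + v_{1} + v_{7} = 0 — sig = (3; —)
  • {0,5,7}:  v_{0} + v_{5} + v_{7} = v_{4} — sig = (3; 1)
  • {0,3,7,8}:  v_{0} + v_{3} + v_{7} + v_{8} = v_{6} — sig = (4; 1)

Signatures (|P|; sorted positive RHS coefficients), sorted:
    (2; 1)
    (2; 1)
    (2; 1)
    (2; 1)
    (2; 1,1)
    (2; 1,1)
    (2; 1,1,2)
    (2; 2)
    (3; —)
    (3; 1)
    (4; 1)


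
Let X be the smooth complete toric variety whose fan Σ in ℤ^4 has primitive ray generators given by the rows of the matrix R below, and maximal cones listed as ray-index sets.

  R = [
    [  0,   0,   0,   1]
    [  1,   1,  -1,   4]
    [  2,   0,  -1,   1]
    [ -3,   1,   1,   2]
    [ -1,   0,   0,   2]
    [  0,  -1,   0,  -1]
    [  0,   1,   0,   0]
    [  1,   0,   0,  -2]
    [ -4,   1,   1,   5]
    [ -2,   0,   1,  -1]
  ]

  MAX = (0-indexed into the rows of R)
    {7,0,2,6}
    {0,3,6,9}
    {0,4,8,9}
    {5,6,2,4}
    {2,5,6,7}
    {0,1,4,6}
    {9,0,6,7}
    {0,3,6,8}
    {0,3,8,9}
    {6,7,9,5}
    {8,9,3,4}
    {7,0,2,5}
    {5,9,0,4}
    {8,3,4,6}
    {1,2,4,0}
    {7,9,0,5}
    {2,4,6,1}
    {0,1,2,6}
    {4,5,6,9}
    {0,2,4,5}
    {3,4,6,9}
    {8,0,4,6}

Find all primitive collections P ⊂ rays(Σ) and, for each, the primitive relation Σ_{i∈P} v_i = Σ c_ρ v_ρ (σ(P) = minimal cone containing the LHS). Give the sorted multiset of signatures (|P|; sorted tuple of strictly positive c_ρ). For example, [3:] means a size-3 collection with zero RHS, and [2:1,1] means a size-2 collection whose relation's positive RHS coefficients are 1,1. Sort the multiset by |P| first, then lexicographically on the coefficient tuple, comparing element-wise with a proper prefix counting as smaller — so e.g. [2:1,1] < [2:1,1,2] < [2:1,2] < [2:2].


18 collections generate NE(X_Σ); each relation:

  • {2,9}:  v_{2} + v_{9} = 0  ⇒ sig = [2:]
  • {4,7}:  v_{4} + v_{7} = 0  ⇒ sig = [2:]
  • {1,5}:  v_{1} + v_{5} = v_{2} + v_{4}  ⇒ sig = [2:1,1]
  • {3,5}:  v_{3} + v_{5} = v_{4} + v_{9}  ⇒ sig = [2:1,1]
  • {7,8}:  v_{7} + v_{8} = v_{0} + v_{3}  ⇒ sig = [2:1,1]
  • {1,7}:  v_{1} + v_{7} = v_{0} + v_{2} + v_{6}  ⇒ sig = [2:1,1,1]
  • {1,9}:  v_{1} + v_{9} = v_{0} + v_{4} + v_{6}  ⇒ sig = [2:1,1,1]
  • {2,3}:  v_{2} + v_{3} = v_{0} + v_{4} + v_{6}  ⇒ sig = [2:1,1,1]
  • {3,7}:  v_{3} + v_{7} = v_{0} + v_{6} + v_{9}  ⇒ sig = [2:1,1,1]
  • {5,8}:  v_{5} + v_{8} = v_{0} + 2·v_{4} + v_{9}  ⇒ sig = [2:1,1,2]
  • {2,8}:  v_{2} + v_{8} = 2·v_{0} + 2·v_{4} + v_{6}  ⇒ sig = [2:1,2,2]
  • {1,3}:  v_{1} + v_{3} = 2·v_{0} + 2·v_{4} + 2·v_{6}  ⇒ sig = [2:2,2,2]
  • {1,8}:  v_{1} + v_{8} = 3·v_{0} + 3·v_{4} + 2·v_{6}  ⇒ sig = [2:2,3,3]
  • {0,5,6}:  v_{0} + v_{5} + v_{6} = 0  ⇒ sig = [3:]
  • {0,3,4}:  v_{0} + v_{3} + v_{4} = v_{8}  ⇒ sig = [3:1]
  • {6,8,9}:  v_{6} + v_{8} + v_{9} = 2·v_{3}  ⇒ sig = [3:2]
  • {0,2,4,6}:  v_{0} + v_{2} + v_{4} + v_{6} = v_{1}  ⇒ sig = [4:1]
  • {0,4,6,9}:  v_{0} + v_{4} + v_{6} + v_{9} = v_{3}  ⇒ sig = [4:1]

Signatures (|P|; sorted positive RHS coefficients), sorted:
    |P|=2: 13 collections, coeffs (), (), (1,1), (1,1), (1,1), (1,1,1), (1,1,1), (1,1,1), (1,1,1), (1,1,2), (1,2,2), (2,2,2), (2,3,3)
    |P|=3: 3 collections, coeffs (), (1), (2)
    |P|=4: 2 collections, coeffs (1), (1)


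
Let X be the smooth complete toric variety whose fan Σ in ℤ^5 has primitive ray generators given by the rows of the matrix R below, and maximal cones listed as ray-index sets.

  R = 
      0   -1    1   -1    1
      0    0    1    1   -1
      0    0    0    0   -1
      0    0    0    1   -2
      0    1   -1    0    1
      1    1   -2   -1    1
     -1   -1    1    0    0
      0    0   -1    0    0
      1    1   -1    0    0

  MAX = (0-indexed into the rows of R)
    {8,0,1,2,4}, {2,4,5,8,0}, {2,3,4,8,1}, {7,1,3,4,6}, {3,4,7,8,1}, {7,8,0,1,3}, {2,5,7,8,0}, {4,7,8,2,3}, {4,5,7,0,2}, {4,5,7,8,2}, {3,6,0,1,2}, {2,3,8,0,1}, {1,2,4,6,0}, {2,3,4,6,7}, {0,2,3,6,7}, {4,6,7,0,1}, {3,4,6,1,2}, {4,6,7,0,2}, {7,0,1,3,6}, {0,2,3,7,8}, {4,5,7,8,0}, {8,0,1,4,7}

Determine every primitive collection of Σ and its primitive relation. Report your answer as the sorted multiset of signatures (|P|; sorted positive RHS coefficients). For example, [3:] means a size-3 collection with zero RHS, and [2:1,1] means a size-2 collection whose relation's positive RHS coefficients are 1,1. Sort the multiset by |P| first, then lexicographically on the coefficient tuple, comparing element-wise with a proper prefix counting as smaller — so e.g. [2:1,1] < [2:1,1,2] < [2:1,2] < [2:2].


7 minimal non-faces of Δ(Σ) (on 9 rays):

  • {6,8}:  v_{6} + v_{8} = 0 — sig = [2:]
  • {1,5}:  v_{1} + v_{5} = v_{8} — sig = [2:1]
  • {3,5}:  v_{3} + v_{5} = v_{2} + v_{7} + v_{8} — sig = [2:1,1,1]
  • {5,6}:  v_{5} + v_{6} = v_{0} + v_{2} + v_{4} + v_{7} — sig = [2:1,1,1,1]
  • {0,3,4}:  v_{0} + v_{3} + v_{4} = 0 — sig = [3:]
  • {1,2,7}:  v_{1} + v_{2} + v_{7} = v_{3} — sig = [3:1]
  • {0,2,4,7,8}:  v_{0} + v_{2} + v_{4} + v_{7} + v_{8} = v_{5} — sig = [5:1]

Signatures (|P|; sorted positive RHS coefficients), sorted:
{ [2:],  [2:1],  [2:1,1,1],  [2:1,1,1,1],  [3:],  [3:1],  [5:1] }


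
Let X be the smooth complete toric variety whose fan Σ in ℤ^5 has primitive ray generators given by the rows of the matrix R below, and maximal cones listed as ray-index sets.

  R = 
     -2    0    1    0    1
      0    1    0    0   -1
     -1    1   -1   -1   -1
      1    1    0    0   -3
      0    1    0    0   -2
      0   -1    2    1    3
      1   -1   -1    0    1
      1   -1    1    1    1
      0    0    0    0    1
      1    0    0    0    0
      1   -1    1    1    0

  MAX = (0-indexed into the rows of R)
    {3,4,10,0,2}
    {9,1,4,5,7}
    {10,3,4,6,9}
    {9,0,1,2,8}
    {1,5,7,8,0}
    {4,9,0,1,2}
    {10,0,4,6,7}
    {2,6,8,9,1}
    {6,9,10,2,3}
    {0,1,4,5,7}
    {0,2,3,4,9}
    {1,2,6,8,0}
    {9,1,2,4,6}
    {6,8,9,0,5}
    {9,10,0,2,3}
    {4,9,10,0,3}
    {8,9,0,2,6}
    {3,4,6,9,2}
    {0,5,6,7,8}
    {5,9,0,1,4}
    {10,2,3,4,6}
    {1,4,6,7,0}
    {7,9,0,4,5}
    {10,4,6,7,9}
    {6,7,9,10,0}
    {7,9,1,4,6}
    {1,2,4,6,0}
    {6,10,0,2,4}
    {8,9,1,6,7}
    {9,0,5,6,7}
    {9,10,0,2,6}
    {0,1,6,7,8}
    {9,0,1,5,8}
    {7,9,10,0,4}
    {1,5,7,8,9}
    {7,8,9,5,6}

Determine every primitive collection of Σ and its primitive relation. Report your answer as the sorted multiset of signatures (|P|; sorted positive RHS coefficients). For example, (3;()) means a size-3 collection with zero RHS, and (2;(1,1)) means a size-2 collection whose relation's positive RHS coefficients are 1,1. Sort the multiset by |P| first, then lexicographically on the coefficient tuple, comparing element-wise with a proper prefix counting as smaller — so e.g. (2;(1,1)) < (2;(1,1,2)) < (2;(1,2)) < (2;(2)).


Primitive collections (18):

  P={2,7}:  v_{2} + v_{7} = 0  so sig = (2;())
  P={4,8}:  v_{4} + v_{8} = v_{1}  so sig = (2;(1))
  P={8,10}:  v_{8} + v_{10} = v_{7}  so sig = (2;(1))
  P={1,10}:  v_{1} + v_{10} = v_{4} + v_{7}  so sig = (2;(1,1))
  P={3,8}:  v_{3} + v_{8} = v_{4} + v_{9}  so sig = (2;(1,1))
  P={2,5}:  v_{2} + v_{5} = v_{0} + v_{8} + v_{9}  so sig = (2;(1,1,1))
  P={3,7}:  v_{3} + v_{7} = v_{4} + v_{9} + v_{10}  so sig = (2;(1,1,1))
  P={3,5}:  v_{3} + v_{5} = v_{0} + v_{4} + v_{7} + 2·v_{9}  so sig = (2;(1,1,1,2))
  P={5,10}:  v_{5} + v_{10} = v_{0} + 2·v_{7} + v_{9}  so sig = (2;(1,1,2))
  P={1,3}:  v_{1} + v_{3} = 2·v_{4} + v_{9}  so sig = (2;(1,2))
  P={0,3,6}:  v_{0} + v_{3} + v_{6} = v_{2} + v_{10}  so sig = (3;(1,1))
  P={4,5,6}:  v_{4} + v_{5} + v_{6} = v_{7} + v_{8}  so sig = (3;(1,1))
  P={1,5,6}:  v_{1} + v_{5} + v_{6} = v_{7} + 2·v_{8}  so sig = (3;(1,2))
  P={0,4,6,9}:  v_{0} + v_{4} + v_{6} + v_{9} = 0  so sig = (4;())
  P={0,1,6,9}:  v_{0} + v_{1} + v_{6} + v_{9} = v_{8}  so sig = (4;(1))
  P={0,7,8,9}:  v_{0} + v_{7} + v_{8} + v_{9} = v_{5}  so sig = (4;(1))
  P={2,4,9,10}:  v_{2} + v_{4} + v_{9} + v_{10} = v_{3}  so sig = (4;(1))
  P={0,1,7,9}:  v_{0} + v_{1} + v_{7} + v_{9} = v_{4} + v_{5}  so sig = (4;(1,1))

Signatures (|P|; sorted positive RHS coefficients), sorted:
{ (2;()),  (2;(1)) ×2,  (2;(1,1)) ×2,  (2;(1,1,1)) ×2,  (2;(1,1,1,2)),  (2;(1,1,2)),  (2;(1,2)),  (3;(1,1)) ×2,  (3;(1,2)),  (4;()),  (4;(1)) ×3,  (4;(1,1)) }
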